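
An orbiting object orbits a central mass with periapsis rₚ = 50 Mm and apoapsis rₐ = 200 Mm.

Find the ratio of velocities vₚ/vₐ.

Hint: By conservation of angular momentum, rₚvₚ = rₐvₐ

Convert to SI: rₚ = 50 Mm = 5e+07 m; rₐ = 200 Mm = 2e+08 m.
Conservation of angular momentum gives rₚvₚ = rₐvₐ, so vₚ/vₐ = rₐ/rₚ.
vₚ/vₐ = 2e+08 / 5e+07 ≈ 4.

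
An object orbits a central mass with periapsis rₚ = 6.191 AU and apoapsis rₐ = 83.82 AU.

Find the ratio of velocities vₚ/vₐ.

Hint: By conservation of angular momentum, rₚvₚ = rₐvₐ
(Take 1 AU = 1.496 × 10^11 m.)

Convert to SI: rₚ = 6.191 AU = 9.26174e+11 m; rₐ = 83.82 AU = 1.25395e+13 m.
Conservation of angular momentum gives rₚvₚ = rₐvₐ, so vₚ/vₐ = rₐ/rₚ.
vₚ/vₐ = 1.25395e+13 / 9.26174e+11 ≈ 13.54.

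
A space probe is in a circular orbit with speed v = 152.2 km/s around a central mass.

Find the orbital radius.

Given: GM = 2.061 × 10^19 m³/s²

Convert to SI: v = 152.2 km/s = 152200 m/s.
For a circular orbit, v² = GM / r, so r = GM / v².
r = 2.061e+19 / (152200)² m ≈ 8.897e+08 m = 889.7 Mm.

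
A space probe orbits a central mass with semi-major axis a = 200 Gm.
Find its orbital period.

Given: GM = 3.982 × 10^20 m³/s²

Convert to SI: a = 200 Gm = 2e+11 m.
Kepler's third law: T = 2π √(a³ / GM).
Substituting a = 2e+11 m and GM = 3.982e+20 m³/s²:
T = 2π √((2e+11)³ / 3.982e+20) s
T ≈ 2.816e+07 s = 326 days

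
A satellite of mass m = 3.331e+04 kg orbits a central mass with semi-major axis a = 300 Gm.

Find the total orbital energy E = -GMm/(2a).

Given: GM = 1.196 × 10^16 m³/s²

Convert to SI: a = 300 Gm = 3e+11 m.
E = −GMm / (2a).
E = −1.196e+16 · 3.331e+04 / (2 · 3e+11) J ≈ -6.64e+08 J = -664 MJ.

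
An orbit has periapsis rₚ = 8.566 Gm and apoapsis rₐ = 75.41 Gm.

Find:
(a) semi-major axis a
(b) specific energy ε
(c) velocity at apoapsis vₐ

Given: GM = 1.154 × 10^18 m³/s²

Convert to SI: rₚ = 8.566 Gm = 8.566e+09 m; rₐ = 75.41 Gm = 7.541e+10 m.
(a) a = (rₚ + rₐ)/2 = (8.566e+09 + 7.541e+10)/2 ≈ 4.199e+10 m
(b) With a = (rₚ + rₐ)/2 = 4.1988e+10 m, ε = −GM/(2a) = −1.154e+18/(2 · 4.1988e+10) J/kg ≈ -1.374e+07 J/kg
(c) With a = (rₚ + rₐ)/2 = 4.1988e+10 m, vₐ = √(GM (2/rₐ − 1/a)) = √(1.154e+18 · (2/7.541e+10 − 1/4.1988e+10)) m/s ≈ 1767 m/s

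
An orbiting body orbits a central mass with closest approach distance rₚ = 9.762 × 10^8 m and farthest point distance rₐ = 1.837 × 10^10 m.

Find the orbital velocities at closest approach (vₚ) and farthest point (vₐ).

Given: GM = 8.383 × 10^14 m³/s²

Use the vis-viva equation v² = GM(2/r − 1/a) with a = (rₚ + rₐ)/2 = (9.762e+08 + 1.837e+10)/2 = 9.6731e+09 m.
vₚ = √(GM · (2/rₚ − 1/a)) = √(8.383e+14 · (2/9.762e+08 − 1/9.6731e+09)) m/s ≈ 1277 m/s = 1.277 km/s.
vₐ = √(GM · (2/rₐ − 1/a)) = √(8.383e+14 · (2/1.837e+10 − 1/9.6731e+09)) m/s ≈ 67.86 m/s = 67.86 m/s.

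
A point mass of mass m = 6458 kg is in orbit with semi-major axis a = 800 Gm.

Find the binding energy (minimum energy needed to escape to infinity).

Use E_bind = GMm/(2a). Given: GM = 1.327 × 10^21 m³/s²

Convert to SI: a = 800 Gm = 8e+11 m.
Total orbital energy is E = −GMm/(2a); binding energy is E_bind = −E = GMm/(2a).
E_bind = 1.327e+21 · 6458 / (2 · 8e+11) J ≈ 5.356e+12 J = 5.356 TJ.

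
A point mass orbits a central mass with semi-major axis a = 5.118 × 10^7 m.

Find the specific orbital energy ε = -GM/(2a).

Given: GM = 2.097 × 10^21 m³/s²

ε = −GM / (2a).
ε = −2.097e+21 / (2 · 5.118e+07) J/kg ≈ -2.049e+13 J/kg = -2.049e+04 GJ/kg.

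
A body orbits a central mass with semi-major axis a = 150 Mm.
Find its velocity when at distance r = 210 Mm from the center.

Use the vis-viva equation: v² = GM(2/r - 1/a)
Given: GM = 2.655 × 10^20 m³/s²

Convert to SI: a = 150 Mm = 1.5e+08 m; r = 210 Mm = 2.1e+08 m.
Vis-viva: v = √(GM · (2/r − 1/a)).
2/r − 1/a = 2/2.1e+08 − 1/1.5e+08 = 2.85714e-09 m⁻¹.
v = √(2.655e+20 · 2.85714e-09) m/s ≈ 8.71e+05 m/s = 871 km/s.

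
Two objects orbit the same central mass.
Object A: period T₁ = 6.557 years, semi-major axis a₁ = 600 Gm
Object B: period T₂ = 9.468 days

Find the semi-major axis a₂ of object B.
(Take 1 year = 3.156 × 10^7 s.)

Convert to SI: T₁ = 6.557 years = 2.06939e+08 s; a₁ = 600 Gm = 6e+11 m; T₂ = 9.468 days = 818035 s.
Kepler's third law: (T₁/T₂)² = (a₁/a₂)³ ⇒ a₂ = a₁ · (T₂/T₁)^(2/3).
T₂/T₁ = 818035 / 2.06939e+08 = 0.00395303.
a₂ = 6e+11 · (0.00395303)^(2/3) m ≈ 1.5e+10 m = 15 Gm.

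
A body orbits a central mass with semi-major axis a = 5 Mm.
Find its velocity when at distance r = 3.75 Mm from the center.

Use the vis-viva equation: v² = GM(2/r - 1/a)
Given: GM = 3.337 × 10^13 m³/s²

Convert to SI: a = 5 Mm = 5e+06 m; r = 3.75 Mm = 3.75e+06 m.
Vis-viva: v = √(GM · (2/r − 1/a)).
2/r − 1/a = 2/3.75e+06 − 1/5e+06 = 3.33333e-07 m⁻¹.
v = √(3.337e+13 · 3.33333e-07) m/s ≈ 3335 m/s = 3.335 km/s.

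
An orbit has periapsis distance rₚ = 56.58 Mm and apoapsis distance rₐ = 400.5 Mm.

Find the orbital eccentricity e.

Convert to SI: rₚ = 56.58 Mm = 5.658e+07 m; rₐ = 400.5 Mm = 4.005e+08 m.
e = (rₐ − rₚ) / (rₐ + rₚ).
e = (4.005e+08 − 5.658e+07) / (4.005e+08 + 5.658e+07) = 3.4392e+08 / 4.5708e+08 ≈ 0.7524.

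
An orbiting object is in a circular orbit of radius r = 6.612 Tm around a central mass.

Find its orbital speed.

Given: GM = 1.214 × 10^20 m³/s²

Convert to SI: r = 6.612 Tm = 6.612e+12 m.
For a circular orbit, gravity supplies the centripetal force, so v = √(GM / r).
v = √(1.214e+20 / 6.612e+12) m/s ≈ 4285 m/s = 4.285 km/s.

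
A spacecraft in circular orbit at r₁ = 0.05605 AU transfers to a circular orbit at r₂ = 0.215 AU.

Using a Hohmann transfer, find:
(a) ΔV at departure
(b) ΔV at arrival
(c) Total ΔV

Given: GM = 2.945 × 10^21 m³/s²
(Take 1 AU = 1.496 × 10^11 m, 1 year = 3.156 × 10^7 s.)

Convert to SI: r₁ = 0.05605 AU = 8.38508e+09 m; r₂ = 0.215 AU = 3.2164e+10 m.
Transfer semi-major axis: a_t = (r₁ + r₂)/2 = (8.38508e+09 + 3.2164e+10)/2 = 2.02745e+10 m.
Circular speeds: v₁ = √(GM/r₁) = 592637 m/s, v₂ = √(GM/r₂) = 302592 m/s.
Transfer speeds (vis-viva v² = GM(2/r − 1/a_t)): v₁ᵗ = 746446 m/s, v₂ᵗ = 194597 m/s.
(a) ΔV₁ = |v₁ᵗ − v₁| ≈ 1.538e+05 m/s = 32.45 AU/year.
(b) ΔV₂ = |v₂ − v₂ᵗ| ≈ 1.08e+05 m/s = 22.78 AU/year.
(c) ΔV_total = ΔV₁ + ΔV₂ ≈ 2.618e+05 m/s = 55.23 AU/year.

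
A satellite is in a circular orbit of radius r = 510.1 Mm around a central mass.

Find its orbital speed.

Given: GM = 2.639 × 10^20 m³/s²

Convert to SI: r = 510.1 Mm = 5.101e+08 m.
For a circular orbit, gravity supplies the centripetal force, so v = √(GM / r).
v = √(2.639e+20 / 5.101e+08) m/s ≈ 7.193e+05 m/s = 719.3 km/s.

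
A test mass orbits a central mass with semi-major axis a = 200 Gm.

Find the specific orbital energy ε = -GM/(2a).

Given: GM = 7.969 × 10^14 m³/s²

Convert to SI: a = 200 Gm = 2e+11 m.
ε = −GM / (2a).
ε = −7.969e+14 / (2 · 2e+11) J/kg ≈ -1992 J/kg = -1.992 kJ/kg.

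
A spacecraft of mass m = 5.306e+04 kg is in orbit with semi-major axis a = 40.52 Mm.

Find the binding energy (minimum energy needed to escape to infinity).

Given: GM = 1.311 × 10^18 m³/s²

Convert to SI: a = 40.52 Mm = 4.052e+07 m.
Total orbital energy is E = −GMm/(2a); binding energy is E_bind = −E = GMm/(2a).
E_bind = 1.311e+18 · 5.306e+04 / (2 · 4.052e+07) J ≈ 8.584e+14 J = 858.4 TJ.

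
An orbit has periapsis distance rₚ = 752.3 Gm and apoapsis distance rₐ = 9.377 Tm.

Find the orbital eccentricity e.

Convert to SI: rₚ = 752.3 Gm = 7.523e+11 m; rₐ = 9.377 Tm = 9.377e+12 m.
e = (rₐ − rₚ) / (rₐ + rₚ).
e = (9.377e+12 − 7.523e+11) / (9.377e+12 + 7.523e+11) = 8.6247e+12 / 1.01293e+13 ≈ 0.8515.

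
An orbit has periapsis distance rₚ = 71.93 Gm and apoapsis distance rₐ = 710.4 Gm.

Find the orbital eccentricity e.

Convert to SI: rₚ = 71.93 Gm = 7.193e+10 m; rₐ = 710.4 Gm = 7.104e+11 m.
e = (rₐ − rₚ) / (rₐ + rₚ).
e = (7.104e+11 − 7.193e+10) / (7.104e+11 + 7.193e+10) = 6.3847e+11 / 7.8233e+11 ≈ 0.8161.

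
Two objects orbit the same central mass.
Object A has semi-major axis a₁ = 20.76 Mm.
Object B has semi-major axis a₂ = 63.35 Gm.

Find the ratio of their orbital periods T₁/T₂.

Convert to SI: a₁ = 20.76 Mm = 2.076e+07 m; a₂ = 63.35 Gm = 6.335e+10 m.
From Kepler's third law, (T₁/T₂)² = (a₁/a₂)³, so T₁/T₂ = (a₁/a₂)^(3/2).
a₁/a₂ = 2.076e+07 / 6.335e+10 = 0.000327703.
T₁/T₂ = (0.000327703)^(3/2) ≈ 5.932e-06.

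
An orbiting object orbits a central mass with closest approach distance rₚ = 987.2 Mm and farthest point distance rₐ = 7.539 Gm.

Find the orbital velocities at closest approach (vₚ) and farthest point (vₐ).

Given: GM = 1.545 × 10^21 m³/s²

Convert to SI: rₚ = 987.2 Mm = 9.872e+08 m; rₐ = 7.539 Gm = 7.539e+09 m.
Use the vis-viva equation v² = GM(2/r − 1/a) with a = (rₚ + rₐ)/2 = (9.872e+08 + 7.539e+09)/2 = 4.2631e+09 m.
vₚ = √(GM · (2/rₚ − 1/a)) = √(1.545e+21 · (2/9.872e+08 − 1/4.2631e+09)) m/s ≈ 1.664e+06 m/s = 1664 km/s.
vₐ = √(GM · (2/rₐ − 1/a)) = √(1.545e+21 · (2/7.539e+09 − 1/4.2631e+09)) m/s ≈ 2.178e+05 m/s = 217.8 km/s.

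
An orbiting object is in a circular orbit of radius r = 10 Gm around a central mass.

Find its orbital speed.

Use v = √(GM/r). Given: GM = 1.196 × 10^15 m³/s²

Convert to SI: r = 10 Gm = 1e+10 m.
For a circular orbit, gravity supplies the centripetal force, so v = √(GM / r).
v = √(1.196e+15 / 1e+10) m/s ≈ 345.8 m/s = 345.8 m/s.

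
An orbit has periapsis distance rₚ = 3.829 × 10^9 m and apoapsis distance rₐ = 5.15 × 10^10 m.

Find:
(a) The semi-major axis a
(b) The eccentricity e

(a) a = (rₚ + rₐ) / 2 = (3.829e+09 + 5.15e+10) / 2 ≈ 2.766e+10 m = 2.766 × 10^10 m.
(b) e = (rₐ − rₚ) / (rₐ + rₚ) = (5.15e+10 − 3.829e+09) / (5.15e+10 + 3.829e+09) ≈ 0.8616.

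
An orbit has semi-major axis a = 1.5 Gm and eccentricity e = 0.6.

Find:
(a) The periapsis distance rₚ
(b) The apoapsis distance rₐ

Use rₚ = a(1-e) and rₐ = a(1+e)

Convert to SI: a = 1.5 Gm = 1.5e+09 m.
(a) rₚ = a(1 − e) = 1.5e+09 · (1 − 0.6) = 1.5e+09 · 0.4 ≈ 6e+08 m = 600 Mm.
(b) rₐ = a(1 + e) = 1.5e+09 · (1 + 0.6) = 1.5e+09 · 1.6 ≈ 2.4e+09 m = 2.4 Gm.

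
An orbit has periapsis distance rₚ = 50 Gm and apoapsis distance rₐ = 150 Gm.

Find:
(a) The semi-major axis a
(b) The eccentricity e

Convert to SI: rₚ = 50 Gm = 5e+10 m; rₐ = 150 Gm = 1.5e+11 m.
(a) a = (rₚ + rₐ) / 2 = (5e+10 + 1.5e+11) / 2 ≈ 1e+11 m = 100 Gm.
(b) e = (rₐ − rₚ) / (rₐ + rₚ) = (1.5e+11 − 5e+10) / (1.5e+11 + 5e+10) ≈ 0.5.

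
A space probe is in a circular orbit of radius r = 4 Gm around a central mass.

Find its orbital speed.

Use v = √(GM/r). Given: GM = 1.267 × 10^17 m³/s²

Convert to SI: r = 4 Gm = 4e+09 m.
For a circular orbit, gravity supplies the centripetal force, so v = √(GM / r).
v = √(1.267e+17 / 4e+09) m/s ≈ 5628 m/s = 5.628 km/s.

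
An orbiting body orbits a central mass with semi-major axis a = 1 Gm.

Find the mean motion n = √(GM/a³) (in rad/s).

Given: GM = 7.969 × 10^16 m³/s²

Convert to SI: a = 1 Gm = 1e+09 m.
n = √(GM / a³).
n = √(7.969e+16 / (1e+09)³) rad/s ≈ 8.927e-06 rad/s.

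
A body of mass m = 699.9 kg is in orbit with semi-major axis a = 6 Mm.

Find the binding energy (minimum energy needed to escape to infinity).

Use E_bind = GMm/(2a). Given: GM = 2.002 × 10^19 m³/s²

Convert to SI: a = 6 Mm = 6e+06 m.
Total orbital energy is E = −GMm/(2a); binding energy is E_bind = −E = GMm/(2a).
E_bind = 2.002e+19 · 699.9 / (2 · 6e+06) J ≈ 1.168e+15 J = 1.168 PJ.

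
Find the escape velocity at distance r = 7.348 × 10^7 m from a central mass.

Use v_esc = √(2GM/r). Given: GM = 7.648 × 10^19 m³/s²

Escape velocity comes from setting total energy to zero: ½v² − GM/r = 0 ⇒ v_esc = √(2GM / r).
v_esc = √(2 · 7.648e+19 / 7.348e+07) m/s ≈ 1.443e+06 m/s = 1443 km/s.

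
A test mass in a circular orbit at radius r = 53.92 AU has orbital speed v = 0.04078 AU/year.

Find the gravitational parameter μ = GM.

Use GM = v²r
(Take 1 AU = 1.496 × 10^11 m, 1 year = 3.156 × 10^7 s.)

Convert to SI: r = 53.92 AU = 8.06643e+12 m; v = 0.04078 AU/year = 193.304 m/s.
For a circular orbit v² = GM/r, so GM = v² · r.
GM = (193.304)² · 8.06643e+12 m³/s² ≈ 3.014e+17 m³/s² = 3.014 × 10^17 m³/s².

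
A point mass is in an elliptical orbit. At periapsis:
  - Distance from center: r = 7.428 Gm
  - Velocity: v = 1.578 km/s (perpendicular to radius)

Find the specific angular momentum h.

Convert to SI: r = 7.428 Gm = 7.428e+09 m; v = 1.578 km/s = 1578 m/s.
With v perpendicular to r, h = r · v.
h = 7.428e+09 · 1578 m²/s ≈ 1.172e+13 m²/s.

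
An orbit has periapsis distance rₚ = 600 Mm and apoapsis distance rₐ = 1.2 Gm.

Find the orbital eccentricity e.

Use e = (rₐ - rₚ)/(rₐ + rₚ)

Convert to SI: rₚ = 600 Mm = 6e+08 m; rₐ = 1.2 Gm = 1.2e+09 m.
e = (rₐ − rₚ) / (rₐ + rₚ).
e = (1.2e+09 − 6e+08) / (1.2e+09 + 6e+08) = 6e+08 / 1.8e+09 ≈ 0.3333.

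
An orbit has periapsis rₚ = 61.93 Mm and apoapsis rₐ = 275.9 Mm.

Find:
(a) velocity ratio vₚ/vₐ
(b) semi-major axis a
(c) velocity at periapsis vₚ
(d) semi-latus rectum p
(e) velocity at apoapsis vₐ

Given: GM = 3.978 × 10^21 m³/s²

Convert to SI: rₚ = 61.93 Mm = 6.193e+07 m; rₐ = 275.9 Mm = 2.759e+08 m.
(a) Conservation of angular momentum (rₚvₚ = rₐvₐ) gives vₚ/vₐ = rₐ/rₚ = 2.759e+08/6.193e+07 ≈ 4.455
(b) a = (rₚ + rₐ)/2 = (6.193e+07 + 2.759e+08)/2 ≈ 1.689e+08 m
(c) With a = (rₚ + rₐ)/2 = 1.68915e+08 m, vₚ = √(GM (2/rₚ − 1/a)) = √(3.978e+21 · (2/6.193e+07 − 1/1.68915e+08)) m/s ≈ 1.024e+07 m/s
(d) From a = (rₚ + rₐ)/2 = 1.68915e+08 m and e = (rₐ − rₚ)/(rₐ + rₚ) = 0.633366, p = a(1 − e²) = 1.68915e+08 · (1 − (0.633366)²) ≈ 1.012e+08 m
(e) With a = (rₚ + rₐ)/2 = 1.68915e+08 m, vₐ = √(GM (2/rₐ − 1/a)) = √(3.978e+21 · (2/2.759e+08 − 1/1.68915e+08)) m/s ≈ 2.299e+06 m/s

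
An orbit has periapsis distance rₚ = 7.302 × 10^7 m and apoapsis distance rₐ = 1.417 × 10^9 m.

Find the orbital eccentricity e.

e = (rₐ − rₚ) / (rₐ + rₚ).
e = (1.417e+09 − 7.302e+07) / (1.417e+09 + 7.302e+07) = 1.34398e+09 / 1.49002e+09 ≈ 0.902.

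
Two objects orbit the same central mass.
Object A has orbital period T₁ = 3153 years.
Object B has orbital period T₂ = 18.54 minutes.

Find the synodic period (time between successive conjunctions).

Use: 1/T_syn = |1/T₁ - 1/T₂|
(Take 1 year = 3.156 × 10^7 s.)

Convert to SI: T₁ = 3153 years = 9.95087e+10 s; T₂ = 18.54 minutes = 1112.4 s.
T_syn = |T₁ · T₂ / (T₁ − T₂)|.
T_syn = |9.95087e+10 · 1112.4 / (9.95087e+10 − 1112.4)| s ≈ 1112 s = 18.54 minutes.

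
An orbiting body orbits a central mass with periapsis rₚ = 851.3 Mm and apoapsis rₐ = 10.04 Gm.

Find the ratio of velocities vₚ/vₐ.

Convert to SI: rₚ = 851.3 Mm = 8.513e+08 m; rₐ = 10.04 Gm = 1.004e+10 m.
Conservation of angular momentum gives rₚvₚ = rₐvₐ, so vₚ/vₐ = rₐ/rₚ.
vₚ/vₐ = 1.004e+10 / 8.513e+08 ≈ 11.79.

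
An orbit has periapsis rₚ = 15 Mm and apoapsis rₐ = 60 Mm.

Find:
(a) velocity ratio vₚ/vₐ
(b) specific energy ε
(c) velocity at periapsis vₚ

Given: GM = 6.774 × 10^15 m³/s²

Convert to SI: rₚ = 15 Mm = 1.5e+07 m; rₐ = 60 Mm = 6e+07 m.
(a) Conservation of angular momentum (rₚvₚ = rₐvₐ) gives vₚ/vₐ = rₐ/rₚ = 6e+07/1.5e+07 ≈ 4
(b) With a = (rₚ + rₐ)/2 = 3.75e+07 m, ε = −GM/(2a) = −6.774e+15/(2 · 3.75e+07) J/kg ≈ -9.032e+07 J/kg
(c) With a = (rₚ + rₐ)/2 = 3.75e+07 m, vₚ = √(GM (2/rₚ − 1/a)) = √(6.774e+15 · (2/1.5e+07 − 1/3.75e+07)) m/s ≈ 2.688e+04 m/s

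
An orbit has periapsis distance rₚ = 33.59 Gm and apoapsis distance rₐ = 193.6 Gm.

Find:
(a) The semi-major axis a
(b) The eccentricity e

Convert to SI: rₚ = 33.59 Gm = 3.359e+10 m; rₐ = 193.6 Gm = 1.936e+11 m.
(a) a = (rₚ + rₐ) / 2 = (3.359e+10 + 1.936e+11) / 2 ≈ 1.136e+11 m = 113.6 Gm.
(b) e = (rₐ − rₚ) / (rₐ + rₚ) = (1.936e+11 − 3.359e+10) / (1.936e+11 + 3.359e+10) ≈ 0.7043.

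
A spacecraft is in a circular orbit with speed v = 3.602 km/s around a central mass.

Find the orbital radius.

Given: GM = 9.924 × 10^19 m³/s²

Convert to SI: v = 3.602 km/s = 3602 m/s.
For a circular orbit, v² = GM / r, so r = GM / v².
r = 9.924e+19 / (3602)² m ≈ 7.649e+12 m = 7.649 Tm.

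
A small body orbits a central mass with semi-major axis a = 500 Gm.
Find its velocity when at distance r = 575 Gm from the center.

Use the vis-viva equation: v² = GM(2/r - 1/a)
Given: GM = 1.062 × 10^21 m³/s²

Convert to SI: a = 500 Gm = 5e+11 m; r = 575 Gm = 5.75e+11 m.
Vis-viva: v = √(GM · (2/r − 1/a)).
2/r − 1/a = 2/5.75e+11 − 1/5e+11 = 1.47826e-12 m⁻¹.
v = √(1.062e+21 · 1.47826e-12) m/s ≈ 3.962e+04 m/s = 39.62 km/s.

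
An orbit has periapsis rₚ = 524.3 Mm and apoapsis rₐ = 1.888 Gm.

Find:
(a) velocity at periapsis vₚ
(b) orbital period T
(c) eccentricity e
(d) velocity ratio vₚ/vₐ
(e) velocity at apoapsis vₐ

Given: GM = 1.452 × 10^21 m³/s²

Convert to SI: rₚ = 524.3 Mm = 5.243e+08 m; rₐ = 1.888 Gm = 1.888e+09 m.
(a) With a = (rₚ + rₐ)/2 = 1.20615e+09 m, vₚ = √(GM (2/rₚ − 1/a)) = √(1.452e+21 · (2/5.243e+08 − 1/1.20615e+09)) m/s ≈ 2.082e+06 m/s
(b) With a = (rₚ + rₐ)/2 = 1.20615e+09 m, T = 2π √(a³/GM) = 2π √((1.20615e+09)³/1.452e+21) s ≈ 6907 s
(c) e = (rₐ − rₚ)/(rₐ + rₚ) = (1.888e+09 − 5.243e+08)/(1.888e+09 + 5.243e+08) ≈ 0.5653
(d) Conservation of angular momentum (rₚvₚ = rₐvₐ) gives vₚ/vₐ = rₐ/rₚ = 1.888e+09/5.243e+08 ≈ 3.601
(e) With a = (rₚ + rₐ)/2 = 1.20615e+09 m, vₐ = √(GM (2/rₐ − 1/a)) = √(1.452e+21 · (2/1.888e+09 − 1/1.20615e+09)) m/s ≈ 5.782e+05 m/s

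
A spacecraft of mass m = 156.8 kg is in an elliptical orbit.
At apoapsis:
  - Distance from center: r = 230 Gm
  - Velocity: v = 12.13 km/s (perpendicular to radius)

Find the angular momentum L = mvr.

Convert to SI: r = 230 Gm = 2.3e+11 m; v = 12.13 km/s = 12130 m/s.
Since v is perpendicular to r, L = m · v · r.
L = 156.8 · 12130 · 2.3e+11 kg·m²/s ≈ 4.375e+17 kg·m²/s.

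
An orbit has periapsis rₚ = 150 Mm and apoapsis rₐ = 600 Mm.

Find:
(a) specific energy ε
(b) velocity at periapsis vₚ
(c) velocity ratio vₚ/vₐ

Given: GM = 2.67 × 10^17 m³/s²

Convert to SI: rₚ = 150 Mm = 1.5e+08 m; rₐ = 600 Mm = 6e+08 m.
(a) With a = (rₚ + rₐ)/2 = 3.75e+08 m, ε = −GM/(2a) = −2.67e+17/(2 · 3.75e+08) J/kg ≈ -3.56e+08 J/kg
(b) With a = (rₚ + rₐ)/2 = 3.75e+08 m, vₚ = √(GM (2/rₚ − 1/a)) = √(2.67e+17 · (2/1.5e+08 − 1/3.75e+08)) m/s ≈ 5.337e+04 m/s
(c) Conservation of angular momentum (rₚvₚ = rₐvₐ) gives vₚ/vₐ = rₐ/rₚ = 6e+08/1.5e+08 ≈ 4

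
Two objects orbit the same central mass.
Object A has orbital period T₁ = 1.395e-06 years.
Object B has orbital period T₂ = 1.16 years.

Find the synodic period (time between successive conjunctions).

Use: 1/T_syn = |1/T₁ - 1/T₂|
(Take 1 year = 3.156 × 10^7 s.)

Convert to SI: T₁ = 1.395e-06 years = 44.0262 s; T₂ = 1.16 years = 3.66096e+07 s.
T_syn = |T₁ · T₂ / (T₁ − T₂)|.
T_syn = |44.0262 · 3.66096e+07 / (44.0262 − 3.66096e+07)| s ≈ 44.03 s = 1.395e-06 years.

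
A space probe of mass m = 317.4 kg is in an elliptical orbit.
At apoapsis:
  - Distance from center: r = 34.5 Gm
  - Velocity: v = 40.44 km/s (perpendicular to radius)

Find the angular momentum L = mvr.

Convert to SI: r = 34.5 Gm = 3.45e+10 m; v = 40.44 km/s = 40440 m/s.
Since v is perpendicular to r, L = m · v · r.
L = 317.4 · 40440 · 3.45e+10 kg·m²/s ≈ 4.428e+17 kg·m²/s.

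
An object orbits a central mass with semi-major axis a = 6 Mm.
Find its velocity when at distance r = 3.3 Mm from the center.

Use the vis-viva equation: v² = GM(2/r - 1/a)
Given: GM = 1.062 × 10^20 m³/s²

Convert to SI: a = 6 Mm = 6e+06 m; r = 3.3 Mm = 3.3e+06 m.
Vis-viva: v = √(GM · (2/r − 1/a)).
2/r − 1/a = 2/3.3e+06 − 1/6e+06 = 4.39394e-07 m⁻¹.
v = √(1.062e+20 · 4.39394e-07) m/s ≈ 6.831e+06 m/s = 6831 km/s.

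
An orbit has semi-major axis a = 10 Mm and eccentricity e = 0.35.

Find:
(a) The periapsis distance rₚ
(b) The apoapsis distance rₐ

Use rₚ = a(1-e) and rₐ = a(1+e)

Convert to SI: a = 10 Mm = 1e+07 m.
(a) rₚ = a(1 − e) = 1e+07 · (1 − 0.35) = 1e+07 · 0.65 ≈ 6.5e+06 m = 6.5 Mm.
(b) rₐ = a(1 + e) = 1e+07 · (1 + 0.35) = 1e+07 · 1.35 ≈ 1.35e+07 m = 13.5 Mm.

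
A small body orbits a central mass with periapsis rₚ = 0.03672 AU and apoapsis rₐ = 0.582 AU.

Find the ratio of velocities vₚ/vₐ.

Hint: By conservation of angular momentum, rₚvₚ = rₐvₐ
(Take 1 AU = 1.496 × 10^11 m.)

Convert to SI: rₚ = 0.03672 AU = 5.49331e+09 m; rₐ = 0.582 AU = 8.70672e+10 m.
Conservation of angular momentum gives rₚvₚ = rₐvₐ, so vₚ/vₐ = rₐ/rₚ.
vₚ/vₐ = 8.70672e+10 / 5.49331e+09 ≈ 15.85.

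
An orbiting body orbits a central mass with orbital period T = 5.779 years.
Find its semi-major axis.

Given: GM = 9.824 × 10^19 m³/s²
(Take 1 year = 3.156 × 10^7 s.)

Convert to SI: T = 5.779 years = 1.82385e+08 s.
Invert Kepler's third law: a = (GM · T² / (4π²))^(1/3).
Substituting T = 1.82385e+08 s and GM = 9.824e+19 m³/s²:
a = (9.824e+19 · (1.82385e+08)² / (4π²))^(1/3) m
a ≈ 4.358e+11 m = 435.8 Gm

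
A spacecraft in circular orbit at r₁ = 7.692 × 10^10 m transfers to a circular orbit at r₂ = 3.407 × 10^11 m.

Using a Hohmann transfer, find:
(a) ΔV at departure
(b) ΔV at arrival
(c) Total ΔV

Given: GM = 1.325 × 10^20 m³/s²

Transfer semi-major axis: a_t = (r₁ + r₂)/2 = (7.692e+10 + 3.407e+11)/2 = 2.0881e+11 m.
Circular speeds: v₁ = √(GM/r₁) = 41503.8 m/s, v₂ = √(GM/r₂) = 19720.7 m/s.
Transfer speeds (vis-viva v² = GM(2/r − 1/a_t)): v₁ᵗ = 53015 m/s, v₂ᵗ = 11969.2 m/s.
(a) ΔV₁ = |v₁ᵗ − v₁| ≈ 1.151e+04 m/s = 11.51 km/s.
(b) ΔV₂ = |v₂ − v₂ᵗ| ≈ 7751 m/s = 7.751 km/s.
(c) ΔV_total = ΔV₁ + ΔV₂ ≈ 1.926e+04 m/s = 19.26 km/s.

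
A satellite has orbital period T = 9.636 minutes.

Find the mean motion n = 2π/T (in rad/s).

Convert to SI: T = 9.636 minutes = 578.16 s.
n = 2π / T.
n = 2π / 578.16 s ≈ 0.01087 rad/s.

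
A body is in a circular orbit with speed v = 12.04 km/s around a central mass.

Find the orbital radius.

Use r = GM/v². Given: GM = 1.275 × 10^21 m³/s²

Convert to SI: v = 12.04 km/s = 12040 m/s.
For a circular orbit, v² = GM / r, so r = GM / v².
r = 1.275e+21 / (12040)² m ≈ 8.795e+12 m = 8.795 Tm.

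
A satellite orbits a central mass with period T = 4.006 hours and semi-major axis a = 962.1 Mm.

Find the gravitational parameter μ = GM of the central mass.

Convert to SI: T = 4.006 hours = 14421.6 s; a = 962.1 Mm = 9.621e+08 m.
GM = 4π² · a³ / T².
GM = 4π² · (9.621e+08)³ / (14421.6)² m³/s² ≈ 1.69e+20 m³/s² = 1.69 × 10^20 m³/s².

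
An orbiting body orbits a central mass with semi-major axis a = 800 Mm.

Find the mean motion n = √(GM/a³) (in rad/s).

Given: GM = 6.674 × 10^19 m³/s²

Convert to SI: a = 800 Mm = 8e+08 m.
n = √(GM / a³).
n = √(6.674e+19 / (8e+08)³) rad/s ≈ 0.000361 rad/s.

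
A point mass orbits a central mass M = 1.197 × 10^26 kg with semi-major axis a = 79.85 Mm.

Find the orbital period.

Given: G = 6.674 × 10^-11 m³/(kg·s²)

Convert to SI: a = 79.85 Mm = 7.985e+07 m.
GM = G · M = 6.674e-11 · 1.197e+26 = 7.98878e+15 m³/s².
Kepler's third law: T = 2π √(a³ / GM).
Substituting a = 7.985e+07 m and GM = 7.98878e+15 m³/s²:
T = 2π √((7.985e+07)³ / 7.98878e+15) s
T ≈ 5.016e+04 s = 13.93 hours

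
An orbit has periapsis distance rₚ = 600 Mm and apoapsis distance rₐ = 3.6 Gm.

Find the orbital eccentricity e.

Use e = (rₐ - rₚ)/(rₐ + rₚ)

Convert to SI: rₚ = 600 Mm = 6e+08 m; rₐ = 3.6 Gm = 3.6e+09 m.
e = (rₐ − rₚ) / (rₐ + rₚ).
e = (3.6e+09 − 6e+08) / (3.6e+09 + 6e+08) = 3e+09 / 4.2e+09 ≈ 0.7143.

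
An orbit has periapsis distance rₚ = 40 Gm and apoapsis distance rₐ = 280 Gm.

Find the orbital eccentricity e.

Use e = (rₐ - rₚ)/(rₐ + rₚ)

Convert to SI: rₚ = 40 Gm = 4e+10 m; rₐ = 280 Gm = 2.8e+11 m.
e = (rₐ − rₚ) / (rₐ + rₚ).
e = (2.8e+11 − 4e+10) / (2.8e+11 + 4e+10) = 2.4e+11 / 3.2e+11 ≈ 0.75.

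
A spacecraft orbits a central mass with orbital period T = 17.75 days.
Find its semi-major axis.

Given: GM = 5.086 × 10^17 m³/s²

Convert to SI: T = 17.75 days = 1.5336e+06 s.
Invert Kepler's third law: a = (GM · T² / (4π²))^(1/3).
Substituting T = 1.5336e+06 s and GM = 5.086e+17 m³/s²:
a = (5.086e+17 · (1.5336e+06)² / (4π²))^(1/3) m
a ≈ 3.118e+09 m = 3.118 Gm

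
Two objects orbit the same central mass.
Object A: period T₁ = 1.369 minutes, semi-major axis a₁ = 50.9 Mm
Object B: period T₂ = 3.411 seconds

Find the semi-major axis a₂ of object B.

Convert to SI: T₁ = 1.369 minutes = 82.14 s; a₁ = 50.9 Mm = 5.09e+07 m.
Kepler's third law: (T₁/T₂)² = (a₁/a₂)³ ⇒ a₂ = a₁ · (T₂/T₁)^(2/3).
T₂/T₁ = 3.411 / 82.14 = 0.0415267.
a₂ = 5.09e+07 · (0.0415267)^(2/3) m ≈ 6.104e+06 m = 6.104 Mm.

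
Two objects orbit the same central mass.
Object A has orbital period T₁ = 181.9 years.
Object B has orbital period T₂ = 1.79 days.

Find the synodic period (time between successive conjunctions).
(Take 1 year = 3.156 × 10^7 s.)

Convert to SI: T₁ = 181.9 years = 5.74076e+09 s; T₂ = 1.79 days = 154656 s.
T_syn = |T₁ · T₂ / (T₁ − T₂)|.
T_syn = |5.74076e+09 · 154656 / (5.74076e+09 − 154656)| s ≈ 1.547e+05 s = 1.79 days.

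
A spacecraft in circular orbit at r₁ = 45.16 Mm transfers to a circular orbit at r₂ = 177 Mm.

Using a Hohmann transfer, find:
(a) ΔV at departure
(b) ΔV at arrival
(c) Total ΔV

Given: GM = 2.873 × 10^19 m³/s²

Convert to SI: r₁ = 45.16 Mm = 4.516e+07 m; r₂ = 177 Mm = 1.77e+08 m.
Transfer semi-major axis: a_t = (r₁ + r₂)/2 = (4.516e+07 + 1.77e+08)/2 = 1.1108e+08 m.
Circular speeds: v₁ = √(GM/r₁) = 797610 m/s, v₂ = √(GM/r₂) = 402885 m/s.
Transfer speeds (vis-viva v² = GM(2/r − 1/a_t)): v₁ᵗ = 1.00684e+06 m/s, v₂ᵗ = 256886 m/s.
(a) ΔV₁ = |v₁ᵗ − v₁| ≈ 2.092e+05 m/s = 209.2 km/s.
(b) ΔV₂ = |v₂ − v₂ᵗ| ≈ 1.46e+05 m/s = 146 km/s.
(c) ΔV_total = ΔV₁ + ΔV₂ ≈ 3.552e+05 m/s = 355.2 km/s.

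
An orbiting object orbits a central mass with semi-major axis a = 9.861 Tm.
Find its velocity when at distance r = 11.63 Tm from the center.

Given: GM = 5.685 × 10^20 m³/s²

Convert to SI: a = 9.861 Tm = 9.861e+12 m; r = 11.63 Tm = 1.163e+13 m.
Vis-viva: v = √(GM · (2/r − 1/a)).
2/r − 1/a = 2/1.163e+13 − 1/9.861e+12 = 7.05595e-14 m⁻¹.
v = √(5.685e+20 · 7.05595e-14) m/s ≈ 6333 m/s = 6.333 km/s.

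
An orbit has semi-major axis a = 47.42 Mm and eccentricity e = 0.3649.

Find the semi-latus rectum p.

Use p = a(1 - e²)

Convert to SI: a = 47.42 Mm = 4.742e+07 m.
p = a (1 − e²).
p = 4.742e+07 · (1 − (0.3649)²) = 4.742e+07 · 0.866848 ≈ 4.111e+07 m = 41.11 Mm.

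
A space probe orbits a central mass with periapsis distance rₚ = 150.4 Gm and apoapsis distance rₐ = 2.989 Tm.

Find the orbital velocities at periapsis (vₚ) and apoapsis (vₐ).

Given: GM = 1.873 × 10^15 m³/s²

Convert to SI: rₚ = 150.4 Gm = 1.504e+11 m; rₐ = 2.989 Tm = 2.989e+12 m.
Use the vis-viva equation v² = GM(2/r − 1/a) with a = (rₚ + rₐ)/2 = (1.504e+11 + 2.989e+12)/2 = 1.5697e+12 m.
vₚ = √(GM · (2/rₚ − 1/a)) = √(1.873e+15 · (2/1.504e+11 − 1/1.5697e+12)) m/s ≈ 154 m/s = 154 m/s.
vₐ = √(GM · (2/rₐ − 1/a)) = √(1.873e+15 · (2/2.989e+12 − 1/1.5697e+12)) m/s ≈ 7.749 m/s = 7.749 m/s.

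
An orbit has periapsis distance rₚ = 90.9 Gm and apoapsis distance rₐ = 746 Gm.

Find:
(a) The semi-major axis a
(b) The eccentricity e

Convert to SI: rₚ = 90.9 Gm = 9.09e+10 m; rₐ = 746 Gm = 7.46e+11 m.
(a) a = (rₚ + rₐ) / 2 = (9.09e+10 + 7.46e+11) / 2 ≈ 4.184e+11 m = 418.4 Gm.
(b) e = (rₐ − rₚ) / (rₐ + rₚ) = (7.46e+11 − 9.09e+10) / (7.46e+11 + 9.09e+10) ≈ 0.7828.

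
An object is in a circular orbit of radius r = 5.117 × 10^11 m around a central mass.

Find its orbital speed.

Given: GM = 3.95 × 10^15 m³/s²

For a circular orbit, gravity supplies the centripetal force, so v = √(GM / r).
v = √(3.95e+15 / 5.117e+11) m/s ≈ 87.86 m/s = 87.86 m/s.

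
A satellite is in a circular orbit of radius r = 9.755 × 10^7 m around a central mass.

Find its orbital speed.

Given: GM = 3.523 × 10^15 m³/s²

For a circular orbit, gravity supplies the centripetal force, so v = √(GM / r).
v = √(3.523e+15 / 9.755e+07) m/s ≈ 6010 m/s = 6.01 km/s.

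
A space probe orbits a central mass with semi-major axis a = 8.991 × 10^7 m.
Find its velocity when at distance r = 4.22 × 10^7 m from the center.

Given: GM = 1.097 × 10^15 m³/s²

Vis-viva: v = √(GM · (2/r − 1/a)).
2/r − 1/a = 2/4.22e+07 − 1/8.991e+07 = 3.62711e-08 m⁻¹.
v = √(1.097e+15 · 3.62711e-08) m/s ≈ 6308 m/s = 6.308 km/s.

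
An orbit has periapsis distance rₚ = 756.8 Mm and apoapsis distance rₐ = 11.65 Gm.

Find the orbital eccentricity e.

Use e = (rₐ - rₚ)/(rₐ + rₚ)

Convert to SI: rₚ = 756.8 Mm = 7.568e+08 m; rₐ = 11.65 Gm = 1.165e+10 m.
e = (rₐ − rₚ) / (rₐ + rₚ).
e = (1.165e+10 − 7.568e+08) / (1.165e+10 + 7.568e+08) = 1.08932e+10 / 1.24068e+10 ≈ 0.878.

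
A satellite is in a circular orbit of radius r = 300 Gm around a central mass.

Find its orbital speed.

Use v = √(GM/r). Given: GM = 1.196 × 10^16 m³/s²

Convert to SI: r = 300 Gm = 3e+11 m.
For a circular orbit, gravity supplies the centripetal force, so v = √(GM / r).
v = √(1.196e+16 / 3e+11) m/s ≈ 199.7 m/s = 199.7 m/s.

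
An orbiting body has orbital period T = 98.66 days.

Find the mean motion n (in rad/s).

Convert to SI: T = 98.66 days = 8.52422e+06 s.
n = 2π / T.
n = 2π / 8.52422e+06 s ≈ 7.371e-07 rad/s.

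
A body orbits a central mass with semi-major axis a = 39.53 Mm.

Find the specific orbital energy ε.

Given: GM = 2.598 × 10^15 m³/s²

Convert to SI: a = 39.53 Mm = 3.953e+07 m.
ε = −GM / (2a).
ε = −2.598e+15 / (2 · 3.953e+07) J/kg ≈ -3.286e+07 J/kg = -32.86 MJ/kg.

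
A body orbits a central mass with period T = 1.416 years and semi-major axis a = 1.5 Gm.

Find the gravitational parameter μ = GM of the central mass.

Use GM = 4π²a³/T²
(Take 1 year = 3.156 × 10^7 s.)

Convert to SI: T = 1.416 years = 4.4689e+07 s; a = 1.5 Gm = 1.5e+09 m.
GM = 4π² · a³ / T².
GM = 4π² · (1.5e+09)³ / (4.4689e+07)² m³/s² ≈ 6.672e+13 m³/s² = 6.672 × 10^13 m³/s².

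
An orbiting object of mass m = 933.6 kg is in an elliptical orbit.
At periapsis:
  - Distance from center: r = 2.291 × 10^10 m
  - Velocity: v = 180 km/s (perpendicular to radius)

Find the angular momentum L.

Convert to SI: v = 180 km/s = 180000 m/s.
Since v is perpendicular to r, L = m · v · r.
L = 933.6 · 180000 · 2.291e+10 kg·m²/s ≈ 3.85e+18 kg·m²/s.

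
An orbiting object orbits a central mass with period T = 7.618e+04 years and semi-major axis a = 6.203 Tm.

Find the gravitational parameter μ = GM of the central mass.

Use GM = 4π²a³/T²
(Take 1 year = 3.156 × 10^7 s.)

Convert to SI: T = 7.618e+04 years = 2.40424e+12 s; a = 6.203 Tm = 6.203e+12 m.
GM = 4π² · a³ / T².
GM = 4π² · (6.203e+12)³ / (2.40424e+12)² m³/s² ≈ 1.63e+15 m³/s² = 1.63 × 10^15 m³/s².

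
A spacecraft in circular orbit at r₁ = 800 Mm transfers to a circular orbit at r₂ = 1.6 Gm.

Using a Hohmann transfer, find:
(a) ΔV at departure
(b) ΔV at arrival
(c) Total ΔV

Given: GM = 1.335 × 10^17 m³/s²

Convert to SI: r₁ = 800 Mm = 8e+08 m; r₂ = 1.6 Gm = 1.6e+09 m.
Transfer semi-major axis: a_t = (r₁ + r₂)/2 = (8e+08 + 1.6e+09)/2 = 1.2e+09 m.
Circular speeds: v₁ = √(GM/r₁) = 12918 m/s, v₂ = √(GM/r₂) = 9134.41 m/s.
Transfer speeds (vis-viva v² = GM(2/r − 1/a_t)): v₁ᵗ = 14916.4 m/s, v₂ᵗ = 7458.22 m/s.
(a) ΔV₁ = |v₁ᵗ − v₁| ≈ 1998 m/s = 1.998 km/s.
(b) ΔV₂ = |v₂ − v₂ᵗ| ≈ 1676 m/s = 1.676 km/s.
(c) ΔV_total = ΔV₁ + ΔV₂ ≈ 3675 m/s = 3.675 km/s.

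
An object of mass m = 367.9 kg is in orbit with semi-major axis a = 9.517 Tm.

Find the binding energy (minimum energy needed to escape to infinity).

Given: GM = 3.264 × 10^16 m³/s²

Convert to SI: a = 9.517 Tm = 9.517e+12 m.
Total orbital energy is E = −GMm/(2a); binding energy is E_bind = −E = GMm/(2a).
E_bind = 3.264e+16 · 367.9 / (2 · 9.517e+12) J ≈ 6.309e+05 J = 630.9 kJ.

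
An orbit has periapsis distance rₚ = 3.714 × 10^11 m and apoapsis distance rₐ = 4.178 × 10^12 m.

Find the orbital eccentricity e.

e = (rₐ − rₚ) / (rₐ + rₚ).
e = (4.178e+12 − 3.714e+11) / (4.178e+12 + 3.714e+11) = 3.8066e+12 / 4.5494e+12 ≈ 0.8367.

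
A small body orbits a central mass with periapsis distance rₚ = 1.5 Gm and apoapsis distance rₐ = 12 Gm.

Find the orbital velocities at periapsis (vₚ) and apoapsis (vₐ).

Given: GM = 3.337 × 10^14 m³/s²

Convert to SI: rₚ = 1.5 Gm = 1.5e+09 m; rₐ = 12 Gm = 1.2e+10 m.
Use the vis-viva equation v² = GM(2/r − 1/a) with a = (rₚ + rₐ)/2 = (1.5e+09 + 1.2e+10)/2 = 6.75e+09 m.
vₚ = √(GM · (2/rₚ − 1/a)) = √(3.337e+14 · (2/1.5e+09 − 1/6.75e+09)) m/s ≈ 628.9 m/s = 628.9 m/s.
vₐ = √(GM · (2/rₐ − 1/a)) = √(3.337e+14 · (2/1.2e+10 − 1/6.75e+09)) m/s ≈ 78.61 m/s = 78.61 m/s.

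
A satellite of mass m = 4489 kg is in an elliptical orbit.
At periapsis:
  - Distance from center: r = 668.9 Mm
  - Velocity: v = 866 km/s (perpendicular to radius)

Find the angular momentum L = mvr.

Convert to SI: r = 668.9 Mm = 6.689e+08 m; v = 866 km/s = 866000 m/s.
Since v is perpendicular to r, L = m · v · r.
L = 4489 · 866000 · 6.689e+08 kg·m²/s ≈ 2.6e+18 kg·m²/s.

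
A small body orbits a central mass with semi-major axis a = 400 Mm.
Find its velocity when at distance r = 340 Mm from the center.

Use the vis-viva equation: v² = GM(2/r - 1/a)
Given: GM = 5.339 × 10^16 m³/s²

Convert to SI: a = 400 Mm = 4e+08 m; r = 340 Mm = 3.4e+08 m.
Vis-viva: v = √(GM · (2/r − 1/a)).
2/r − 1/a = 2/3.4e+08 − 1/4e+08 = 3.38235e-09 m⁻¹.
v = √(5.339e+16 · 3.38235e-09) m/s ≈ 1.344e+04 m/s = 13.44 km/s.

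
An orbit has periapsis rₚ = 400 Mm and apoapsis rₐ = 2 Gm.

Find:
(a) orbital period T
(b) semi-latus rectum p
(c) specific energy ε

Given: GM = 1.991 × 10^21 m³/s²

Convert to SI: rₚ = 400 Mm = 4e+08 m; rₐ = 2 Gm = 2e+09 m.
(a) With a = (rₚ + rₐ)/2 = 1.2e+09 m, T = 2π √(a³/GM) = 2π √((1.2e+09)³/1.991e+21) s ≈ 5854 s
(b) From a = (rₚ + rₐ)/2 = 1.2e+09 m and e = (rₐ − rₚ)/(rₐ + rₚ) = 0.666667, p = a(1 − e²) = 1.2e+09 · (1 − (0.666667)²) ≈ 6.667e+08 m
(c) With a = (rₚ + rₐ)/2 = 1.2e+09 m, ε = −GM/(2a) = −1.991e+21/(2 · 1.2e+09) J/kg ≈ -8.296e+11 J/kg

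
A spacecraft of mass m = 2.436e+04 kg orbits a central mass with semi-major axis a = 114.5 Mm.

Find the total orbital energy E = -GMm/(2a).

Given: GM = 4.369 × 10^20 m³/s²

Convert to SI: a = 114.5 Mm = 1.145e+08 m.
E = −GMm / (2a).
E = −4.369e+20 · 2.436e+04 / (2 · 1.145e+08) J ≈ -4.648e+16 J = -46.48 PJ.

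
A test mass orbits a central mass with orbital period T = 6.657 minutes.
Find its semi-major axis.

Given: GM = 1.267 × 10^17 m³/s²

Convert to SI: T = 6.657 minutes = 399.42 s.
Invert Kepler's third law: a = (GM · T² / (4π²))^(1/3).
Substituting T = 399.42 s and GM = 1.267e+17 m³/s²:
a = (1.267e+17 · (399.42)² / (4π²))^(1/3) m
a ≈ 8e+06 m = 8 Mm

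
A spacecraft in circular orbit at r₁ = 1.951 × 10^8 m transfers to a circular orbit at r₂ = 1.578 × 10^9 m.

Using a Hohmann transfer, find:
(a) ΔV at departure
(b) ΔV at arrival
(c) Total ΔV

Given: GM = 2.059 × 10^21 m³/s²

Transfer semi-major axis: a_t = (r₁ + r₂)/2 = (1.951e+08 + 1.578e+09)/2 = 8.8655e+08 m.
Circular speeds: v₁ = √(GM/r₁) = 3.24862e+06 m/s, v₂ = √(GM/r₂) = 1.14229e+06 m/s.
Transfer speeds (vis-viva v² = GM(2/r − 1/a_t)): v₁ᵗ = 4.33412e+06 m/s, v₂ᵗ = 535860 m/s.
(a) ΔV₁ = |v₁ᵗ − v₁| ≈ 1.086e+06 m/s = 1086 km/s.
(b) ΔV₂ = |v₂ − v₂ᵗ| ≈ 6.064e+05 m/s = 606.4 km/s.
(c) ΔV_total = ΔV₁ + ΔV₂ ≈ 1.692e+06 m/s = 1692 km/s.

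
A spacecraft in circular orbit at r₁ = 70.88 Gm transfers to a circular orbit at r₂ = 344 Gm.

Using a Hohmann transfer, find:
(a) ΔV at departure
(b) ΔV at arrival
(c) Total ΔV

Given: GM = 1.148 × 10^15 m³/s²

Convert to SI: r₁ = 70.88 Gm = 7.088e+10 m; r₂ = 344 Gm = 3.44e+11 m.
Transfer semi-major axis: a_t = (r₁ + r₂)/2 = (7.088e+10 + 3.44e+11)/2 = 2.0744e+11 m.
Circular speeds: v₁ = √(GM/r₁) = 127.265 m/s, v₂ = √(GM/r₂) = 57.7686 m/s.
Transfer speeds (vis-viva v² = GM(2/r − 1/a_t)): v₁ᵗ = 163.886 m/s, v₂ᵗ = 33.7682 m/s.
(a) ΔV₁ = |v₁ᵗ − v₁| ≈ 36.62 m/s = 36.62 m/s.
(b) ΔV₂ = |v₂ − v₂ᵗ| ≈ 24 m/s = 24 m/s.
(c) ΔV_total = ΔV₁ + ΔV₂ ≈ 60.62 m/s = 60.62 m/s.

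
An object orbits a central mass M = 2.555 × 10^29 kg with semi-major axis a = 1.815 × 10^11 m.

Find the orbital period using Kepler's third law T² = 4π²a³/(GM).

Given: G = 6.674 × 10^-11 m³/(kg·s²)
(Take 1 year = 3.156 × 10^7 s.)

GM = G · M = 6.674e-11 · 2.555e+29 = 1.70521e+19 m³/s².
Kepler's third law: T = 2π √(a³ / GM).
Substituting a = 1.815e+11 m and GM = 1.70521e+19 m³/s²:
T = 2π √((1.815e+11)³ / 1.70521e+19) s
T ≈ 1.177e+08 s = 3.728 years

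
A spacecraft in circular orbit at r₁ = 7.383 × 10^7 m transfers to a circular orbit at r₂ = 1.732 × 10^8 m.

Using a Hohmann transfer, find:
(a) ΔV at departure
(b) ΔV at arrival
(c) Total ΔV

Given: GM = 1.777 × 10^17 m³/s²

Transfer semi-major axis: a_t = (r₁ + r₂)/2 = (7.383e+07 + 1.732e+08)/2 = 1.23515e+08 m.
Circular speeds: v₁ = √(GM/r₁) = 49060 m/s, v₂ = √(GM/r₂) = 32030.9 m/s.
Transfer speeds (vis-viva v² = GM(2/r − 1/a_t)): v₁ᵗ = 58095.3 m/s, v₂ᵗ = 24764.3 m/s.
(a) ΔV₁ = |v₁ᵗ − v₁| ≈ 9035 m/s = 9.035 km/s.
(b) ΔV₂ = |v₂ − v₂ᵗ| ≈ 7267 m/s = 7.267 km/s.
(c) ΔV_total = ΔV₁ + ΔV₂ ≈ 1.63e+04 m/s = 16.3 km/s.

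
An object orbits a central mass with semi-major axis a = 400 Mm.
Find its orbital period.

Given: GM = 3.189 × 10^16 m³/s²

Convert to SI: a = 400 Mm = 4e+08 m.
Kepler's third law: T = 2π √(a³ / GM).
Substituting a = 4e+08 m and GM = 3.189e+16 m³/s²:
T = 2π √((4e+08)³ / 3.189e+16) s
T ≈ 2.815e+05 s = 3.258 days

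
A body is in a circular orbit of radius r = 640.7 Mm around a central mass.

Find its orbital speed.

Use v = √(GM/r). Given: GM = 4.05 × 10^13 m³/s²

Convert to SI: r = 640.7 Mm = 6.407e+08 m.
For a circular orbit, gravity supplies the centripetal force, so v = √(GM / r).
v = √(4.05e+13 / 6.407e+08) m/s ≈ 251.4 m/s = 251.4 m/s.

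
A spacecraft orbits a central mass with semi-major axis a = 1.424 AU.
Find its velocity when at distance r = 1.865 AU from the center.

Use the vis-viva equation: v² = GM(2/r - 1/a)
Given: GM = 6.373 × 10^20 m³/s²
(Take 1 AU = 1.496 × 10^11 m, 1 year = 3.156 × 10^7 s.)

Convert to SI: a = 1.424 AU = 2.1303e+11 m; r = 1.865 AU = 2.79004e+11 m.
Vis-viva: v = √(GM · (2/r − 1/a)).
2/r − 1/a = 2/2.79004e+11 − 1/2.1303e+11 = 2.47419e-12 m⁻¹.
v = √(6.373e+20 · 2.47419e-12) m/s ≈ 3.971e+04 m/s = 8.377 AU/year.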